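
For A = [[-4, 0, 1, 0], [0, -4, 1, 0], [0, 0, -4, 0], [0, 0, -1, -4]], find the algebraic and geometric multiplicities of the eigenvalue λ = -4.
The characteristic polynomial is (x + 4)^4, so the factor x + 4 appears with exponent 4: the algebraic multiplicity is 4.

rank(A + 4I) = 1, so the eigenspace has dimension 4 - 1 = 3: the geometric multiplicity is 3.

Since 3 < 4, A is not diagonalizable.

algebraic multiplicity 4, geometric multiplicity 3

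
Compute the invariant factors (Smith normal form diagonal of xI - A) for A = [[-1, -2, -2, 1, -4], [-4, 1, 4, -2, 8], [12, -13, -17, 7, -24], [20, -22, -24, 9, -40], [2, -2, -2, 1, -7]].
x + 3, (x + 3)^2, (x + 3)^2

The Jordan structure of A has elementary divisors (x + 3)^2, (x + 3)^2, (x + 3). Arranging the block sizes at each eigenvalue in decreasing order and taking row products gives the invariant factors.

Invariant factors (smallest first, each dividing the next): x + 3, (x + 3)^2, (x + 3)^2.

Check: the last factor (x + 3)^2 is the minimal polynomial, and the product (x + 3)^5 is the characteristic polynomial.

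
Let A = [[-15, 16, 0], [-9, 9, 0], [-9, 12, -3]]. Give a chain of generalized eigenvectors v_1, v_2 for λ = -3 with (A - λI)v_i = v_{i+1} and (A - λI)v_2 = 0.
We seek v_1 ∈ ker((A + 3I)^2) \ ker(A + 3I), then set v_{i+1} = (A + 3I) v_i.

One such chain is v_1 = [[1, 1, 1]]^T, v_2 = [[4, 3, 3]]^T. Check: (A + 3I) v_2 = [[0, 0, 0]]^T = 0.

v_1 = [[1, 1, 1]]^T, v_2 = [[4, 3, 3]]^T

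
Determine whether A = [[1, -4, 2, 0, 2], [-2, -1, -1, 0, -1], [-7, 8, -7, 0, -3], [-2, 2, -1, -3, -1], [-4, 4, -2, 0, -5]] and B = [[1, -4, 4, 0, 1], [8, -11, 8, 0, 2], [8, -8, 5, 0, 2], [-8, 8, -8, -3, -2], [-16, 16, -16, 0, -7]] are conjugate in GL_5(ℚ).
No.

Both have characteristic polynomial (x + 3)^5, but the minimal polynomial of A is (x + 3)^3 while the minimal polynomial of B is (x + 3)^2. The minimal polynomial is a similarity invariant, so A and B are not similar.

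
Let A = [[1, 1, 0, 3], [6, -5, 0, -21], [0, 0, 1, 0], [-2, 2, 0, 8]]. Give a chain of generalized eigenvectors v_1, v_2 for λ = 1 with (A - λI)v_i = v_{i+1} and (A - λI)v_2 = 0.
We seek v_1 ∈ ker((A - I)^2) \ ker(A - I), then set v_{i+1} = (A - I) v_i.

One such chain is v_1 = [[0, 1, 0, 0]]^T, v_2 = [[1, -6, 0, 2]]^T. Check: (A - I) v_2 = [[0, 0, 0, 0]]^T = 0.

v_1 = [[0, 1, 0, 0]]^T, v_2 = [[1, -6, 0, 2]]^T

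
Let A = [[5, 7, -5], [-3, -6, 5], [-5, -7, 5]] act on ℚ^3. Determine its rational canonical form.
The invariant factors of A (the non-unit diagonal entries of the Smith normal form of xI - A over ℚ[x]) are x(x^2 - 4x - 4), each dividing the next. The characteristic polynomial is their product, x(x^2 - 4x - 4).

The rational canonical form is the block-diagonal matrix of companion matrices C(f_i):
R = [[0, 0, 0], [1, 0, 4], [0, 1, 4]].

Note the characteristic polynomial does not split into linear factors over ℚ, so A has no Jordan form over ℚ; the rational canonical form exists over any field.

R = [[0, 0, 0], [1, 0, 4], [0, 1, 4]]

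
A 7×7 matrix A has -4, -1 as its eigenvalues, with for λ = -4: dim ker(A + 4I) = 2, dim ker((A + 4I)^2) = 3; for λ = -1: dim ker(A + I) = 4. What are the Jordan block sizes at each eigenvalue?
Jordan blocks: (-4, 2), (-4, 1), (-1, 1), (-1, 1), (-1, 1), (-1, 1)

λ = -4: successive nullity increments [2, 1] count blocks of size ≥ k; block sizes are [2, 1].
λ = -1: successive nullity increments [4] count blocks of size ≥ k; block sizes are [1, 1, 1, 1].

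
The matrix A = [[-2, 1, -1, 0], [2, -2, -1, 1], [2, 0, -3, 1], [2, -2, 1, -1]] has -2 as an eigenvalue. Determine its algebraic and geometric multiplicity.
algebraic multiplicity 4, geometric multiplicity 2

The characteristic polynomial is (x + 2)^4, so the factor x + 2 appears with exponent 4: the algebraic multiplicity is 4.

rank(A + 2I) = 2, so the eigenspace has dimension 4 - 2 = 2: the geometric multiplicity is 2.

Since 2 < 4, A is not diagonalizable.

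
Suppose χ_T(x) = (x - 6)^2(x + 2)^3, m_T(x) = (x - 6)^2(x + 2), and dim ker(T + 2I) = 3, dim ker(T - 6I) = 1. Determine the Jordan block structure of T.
Jordan blocks: (-2, 1), (-2, 1), (-2, 1), (6, 2)

λ = -2: algebraic multiplicity 3 (exponent in χ_T), largest block size 1 (exponent in m_T), 3 blocks (geometric multiplicity). These force block sizes [1, 1, 1].
λ = 6: algebraic multiplicity 2 (exponent in χ_T), largest block size 2 (exponent in m_T), 1 block (geometric multiplicity). This forces block sizes [2].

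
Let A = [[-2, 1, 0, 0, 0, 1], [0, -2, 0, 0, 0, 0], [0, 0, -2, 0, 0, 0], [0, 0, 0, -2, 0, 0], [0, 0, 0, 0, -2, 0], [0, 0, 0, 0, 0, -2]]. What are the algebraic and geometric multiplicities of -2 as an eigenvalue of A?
algebraic multiplicity 6, geometric multiplicity 5

The characteristic polynomial is (x + 2)^6, so the factor x + 2 appears with exponent 6: the algebraic multiplicity is 6.

rank(A + 2I) = 1, so the eigenspace has dimension 6 - 1 = 5: the geometric multiplicity is 5.

Since 5 < 6, A is not diagonalizable.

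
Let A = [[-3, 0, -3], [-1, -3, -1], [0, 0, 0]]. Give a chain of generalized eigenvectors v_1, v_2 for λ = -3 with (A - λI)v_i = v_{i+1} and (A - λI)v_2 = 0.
v_1 = [[-1, 2, 0]]^T, v_2 = [[0, 1, 0]]^T

We seek v_1 ∈ ker((A + 3I)^2) \ ker(A + 3I), then set v_{i+1} = (A + 3I) v_i.

One such chain is v_1 = [[-1, 2, 0]]^T, v_2 = [[0, 1, 0]]^T. Check: (A + 3I) v_2 = [[0, 0, 0]]^T = 0.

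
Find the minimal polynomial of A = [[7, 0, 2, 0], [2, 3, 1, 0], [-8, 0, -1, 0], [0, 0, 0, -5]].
m_A(x) = (x - 3)^2(x + 5)

The characteristic polynomial factors as (x - 3)^3(x + 5). The minimal polynomial is ∏(x - λ)^{k_λ} where k_λ is the size of the largest Jordan block at λ.

For λ = -5: rank(A + 5I) = 3, and the largest Jordan block has size 1 (the smallest k with rank((A + 5I)^k) = rank((A + 5I)^(k+1))).
For λ = 3: rank(A - 3I) = 2, and the largest Jordan block has size 2 (the smallest k with rank((A - 3I)^k) = rank((A - 3I)^(k+1))).

So m_A(x) = (x - 3)^2(x + 5).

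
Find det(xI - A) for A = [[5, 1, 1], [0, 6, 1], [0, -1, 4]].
xI - A = [[x - 5, -1, -1], [0, x - 6, -1], [0, 1, x - 4]].

Expanding det(xI - A) along the first row:
det(xI - A) = + (x - 5)·det([[x - 6, -1], [1, x - 4]]) - (-1)·det([[0, -1], [0, x - 4]]) + (-1)·det([[0, x - 6], [0, 1]]).

Evaluating gives χ_A(x) = x^3 - 15x^2 + 75x - 125 = (x - 5)^3.

χ_A(x) = (x - 5)^3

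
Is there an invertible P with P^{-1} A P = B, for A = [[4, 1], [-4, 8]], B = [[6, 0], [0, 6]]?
No.

Both have characteristic polynomial (x - 6)^2, but the minimal polynomial of A is (x - 6)^2 while the minimal polynomial of B is x - 6. The minimal polynomial is a similarity invariant, so A and B are not similar.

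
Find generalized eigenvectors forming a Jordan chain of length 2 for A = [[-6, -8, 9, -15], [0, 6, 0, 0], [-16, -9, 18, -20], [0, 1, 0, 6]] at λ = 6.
We seek v_1 ∈ ker((A - 6I)^2) \ ker(A - 6I), then set v_{i+1} = (A - 6I) v_i.

One such chain is v_1 = [[-1, 1, 3, 2]]^T, v_2 = [[1, 0, 3, 1]]^T. Check: (A - 6I) v_2 = [[0, 0, 0, 0]]^T = 0.

v_1 = [[-1, 1, 3, 2]]^T, v_2 = [[1, 0, 3, 1]]^T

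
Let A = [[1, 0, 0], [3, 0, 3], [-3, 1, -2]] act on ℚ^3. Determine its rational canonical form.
The invariant factors of A (the non-unit diagonal entries of the Smith normal form of xI - A over ℚ[x]) are x - 1, (x - 1)(x + 3), each dividing the next. The characteristic polynomial is their product, (x - 1)^2(x + 3).

The rational canonical form is the block-diagonal matrix of companion matrices C(f_i):
R = [[1, 0, 0], [0, 0, 3], [0, 1, -2]].

R = [[1, 0, 0], [0, 0, 3], [0, 1, -2]]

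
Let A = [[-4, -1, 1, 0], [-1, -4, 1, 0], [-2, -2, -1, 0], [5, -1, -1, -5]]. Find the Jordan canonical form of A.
The characteristic polynomial is det(xI - A) = (x + 3)^3(x + 5), so the eigenvalues are -5 (algebraic multiplicity 1), -3 (algebraic multiplicity 3).

For λ = -5: algebraic multiplicity 1 gives one 1×1 block.

For λ = -3: rank(A + 3I) = 2, rank((A + 3I)^2) = 1. The eigenspace has dimension 4 - 2 = 2, so there are 2 Jordan blocks; the rank sequence gives block sizes [2, 1].

Assembling the blocks gives the Jordan form J above.

J = [[-5, 0, 0, 0], [0, -3, 1, 0], [0, 0, -3, 0], [0, 0, 0, -3]]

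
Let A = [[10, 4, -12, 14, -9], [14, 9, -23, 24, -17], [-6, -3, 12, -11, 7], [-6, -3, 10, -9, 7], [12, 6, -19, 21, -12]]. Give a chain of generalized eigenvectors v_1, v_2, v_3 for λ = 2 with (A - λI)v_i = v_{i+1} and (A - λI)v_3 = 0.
v_1 = [[-2, -3, 2, 1, -4]]^T, v_2 = [[-2, -3, 2, 2, -3]]^T, v_3 = [[3, 4, -2, -2, 4]]^T

We seek v_1 ∈ ker((A - 2I)^3) \ ker((A - 2I)^2), then set v_{i+1} = (A - 2I) v_i.

One such chain is v_1 = [[-2, -3, 2, 1, -4]]^T, v_2 = [[-2, -3, 2, 2, -3]]^T, v_3 = [[3, 4, -2, -2, 4]]^T. Check: (A - 2I) v_3 = [[0, 0, 0, 0, 0]]^T = 0.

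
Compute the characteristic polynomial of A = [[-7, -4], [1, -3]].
χ_A(x) = (x + 5)^2

xI - A = [[x + 7, 4], [-1, x + 3]].

Expanding det(xI - A) along the first row:
det(xI - A) = + (x + 7)·det([[x + 3]]) - (4)·det([[-1]]).

Evaluating gives χ_A(x) = x^2 + 10x + 25 = (x + 5)^2.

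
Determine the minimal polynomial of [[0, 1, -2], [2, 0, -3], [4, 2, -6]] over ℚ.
The characteristic polynomial factors as (x + 2)^3. The minimal polynomial is ∏(x - λ)^{k_λ} where k_λ is the size of the largest Jordan block at λ.

For λ = -2: rank(A + 2I) = 2, and the largest Jordan block has size 3 (the smallest k with rank((A + 2I)^k) = rank((A + 2I)^(k+1))).

So m_A(x) = (x + 2)^3.

m_A(x) = (x + 2)^3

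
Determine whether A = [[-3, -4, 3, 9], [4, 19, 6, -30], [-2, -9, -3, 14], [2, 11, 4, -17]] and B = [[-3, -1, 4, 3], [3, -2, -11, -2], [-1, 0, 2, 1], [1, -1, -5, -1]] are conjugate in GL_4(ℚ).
Yes.

Two matrices over a field are similar if and only if they have the same invariant factors.

Both A and B have characteristic polynomial (x + 1)^4 and minimal polynomial (x + 1)^2. Computing further, both have invariant factors (x + 1)^2, (x + 1)^2. Hence A and B are similar.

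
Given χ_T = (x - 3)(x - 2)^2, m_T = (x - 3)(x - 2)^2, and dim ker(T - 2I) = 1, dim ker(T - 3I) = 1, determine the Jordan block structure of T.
λ = 2: algebraic multiplicity 2 (exponent in χ_T), largest block size 2 (exponent in m_T), 1 block (geometric multiplicity). This forces block sizes [2].
λ = 3: algebraic multiplicity 1 (exponent in χ_T), largest block size 1 (exponent in m_T), 1 block (geometric multiplicity). This forces block sizes [1].

Jordan blocks: (2, 2), (3, 1)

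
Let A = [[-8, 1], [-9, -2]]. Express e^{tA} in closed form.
A has Jordan form J = [[-5, 1], [0, -5]] with A = PJP^{-1}, so e^{tA} = P e^{tJ} P^{-1}.

For a Jordan block J_k(λ), e^{tJ_k(λ)} = e^{λt} · (I + tN + t^2 N^2/2! + ... + t^{k-1} N^{k-1}/(k-1)!) where N is the nilpotent superdiagonal part.

Assembling the blocks and conjugating back gives the entries of e^{tA} as shown above.

e^{tA} = [[(1 - 3*t)*e^{-5*t}, t*e^{-5*t}], [-9*t*e^{-5*t}, (3*t + 1)*e^{-5*t}]]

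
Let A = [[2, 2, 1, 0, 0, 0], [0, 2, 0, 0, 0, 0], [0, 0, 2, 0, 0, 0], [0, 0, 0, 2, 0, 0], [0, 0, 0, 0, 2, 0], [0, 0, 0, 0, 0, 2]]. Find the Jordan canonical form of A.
J = [[2, 1, 0, 0, 0, 0], [0, 2, 0, 0, 0, 0], [0, 0, 2, 0, 0, 0], [0, 0, 0, 2, 0, 0], [0, 0, 0, 0, 2, 0], [0, 0, 0, 0, 0, 2]]

The characteristic polynomial is det(xI - A) = (x - 2)^6, so the eigenvalues are 2 (algebraic multiplicity 6).

For λ = 2: rank(A - 2I) = 1, rank((A - 2I)^2) = 0. The eigenspace has dimension 6 - 1 = 5, so there are 5 Jordan blocks; the rank sequence gives block sizes [2, 1, 1, 1, 1].

Assembling the blocks gives the Jordan form J above.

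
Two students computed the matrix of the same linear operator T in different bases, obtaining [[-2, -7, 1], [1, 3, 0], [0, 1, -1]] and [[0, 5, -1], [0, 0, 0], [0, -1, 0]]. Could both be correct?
Yes.

Two matrices over a field are similar if and only if they have the same invariant factors.

Both A and B have characteristic polynomial x^3 and minimal polynomial x^3. Computing further, both have invariant factors x^3. Hence A and B are similar.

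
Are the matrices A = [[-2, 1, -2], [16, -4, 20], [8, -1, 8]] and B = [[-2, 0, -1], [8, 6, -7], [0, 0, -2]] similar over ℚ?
Two matrices over a field are similar if and only if they have the same invariant factors.

Both A and B have characteristic polynomial (x - 6)(x + 2)^2 and minimal polynomial (x - 6)(x + 2)^2. Computing further, both have invariant factors (x - 6)(x + 2)^2. Hence A and B are similar.

Yes.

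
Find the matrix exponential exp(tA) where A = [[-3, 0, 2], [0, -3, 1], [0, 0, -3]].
A has Jordan form J = [[-3, 1, 0], [0, -3, 0], [0, 0, -3]] with A = PJP^{-1}, so e^{tA} = P e^{tJ} P^{-1}.

For a Jordan block J_k(λ), e^{tJ_k(λ)} = e^{λt} · (I + tN + t^2 N^2/2! + ... + t^{k-1} N^{k-1}/(k-1)!) where N is the nilpotent superdiagonal part.

Assembling the blocks and conjugating back gives the entries of e^{tA} as shown above.

e^{tA} = [[e^{-3*t}, 0, 2*t*e^{-3*t}], [0, e^{-3*t}, t*e^{-3*t}], [0, 0, e^{-3*t}]]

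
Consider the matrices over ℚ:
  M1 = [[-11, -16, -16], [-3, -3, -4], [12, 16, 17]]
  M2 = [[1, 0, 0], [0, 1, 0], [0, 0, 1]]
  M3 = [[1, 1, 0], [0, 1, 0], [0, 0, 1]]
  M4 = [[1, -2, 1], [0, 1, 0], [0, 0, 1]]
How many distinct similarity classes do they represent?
2 classes: {M1, M3, M4}, {M2}

Characteristic polynomials: χ_{M1} = (x - 1)^3, χ_{M2} = (x - 1)^3, χ_{M3} = (x - 1)^3, χ_{M4} = (x - 1)^3.

{M1, M3, M4}: invariant factors x - 1, (x - 1)^2.

{M2}: invariant factors x - 1, x - 1, x - 1.

Matrices are similar if and only if their invariant-factor lists agree; the partition into similarity classes is {M1, M3, M4}, {M2}.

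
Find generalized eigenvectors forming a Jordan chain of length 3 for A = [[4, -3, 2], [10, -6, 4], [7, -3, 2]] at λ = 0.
We seek v_1 ∈ ker(A^3) \ ker(A^2), then set v_{i+1} = A v_i.

One such chain is v_1 = [[-1, -1, 1]]^T, v_2 = [[1, 0, -2]]^T, v_3 = [[0, 2, 3]]^T. Check: A v_3 = [[0, 0, 0]]^T = 0.

v_1 = [[-1, -1, 1]]^T, v_2 = [[1, 0, -2]]^T, v_3 = [[0, 2, 3]]^T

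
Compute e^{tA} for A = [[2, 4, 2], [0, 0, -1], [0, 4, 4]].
e^{tA} = [[e^{2*t}, 4*t*e^{2*t}, 2*t*e^{2*t}], [0, (1 - 2*t)*e^{2*t}, -t*e^{2*t}], [0, 4*t*e^{2*t}, (2*t + 1)*e^{2*t}]]

A has Jordan form J = [[2, 1, 0], [0, 2, 0], [0, 0, 2]] with A = PJP^{-1}, so e^{tA} = P e^{tJ} P^{-1}.

For a Jordan block J_k(λ), e^{tJ_k(λ)} = e^{λt} · (I + tN + t^2 N^2/2! + ... + t^{k-1} N^{k-1}/(k-1)!) where N is the nilpotent superdiagonal part.

Assembling the blocks and conjugating back gives the entries of e^{tA} as shown above.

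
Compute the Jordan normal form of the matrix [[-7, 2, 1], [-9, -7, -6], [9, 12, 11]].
The characteristic polynomial is det(xI - A) = (x - 5)(x + 4)^2, so the eigenvalues are -4 (algebraic multiplicity 2), 5 (algebraic multiplicity 1).

For λ = -4: rank(A + 4I) = 2, rank((A + 4I)^2) = 1. The eigenspace has dimension 3 - 2 = 1, so there is 1 Jordan block; the rank sequence gives block sizes [2].

For λ = 5: algebraic multiplicity 1 gives one 1×1 block.

Assembling the blocks gives the Jordan form J above.

J = [[-4, 1, 0], [0, -4, 0], [0, 0, 5]]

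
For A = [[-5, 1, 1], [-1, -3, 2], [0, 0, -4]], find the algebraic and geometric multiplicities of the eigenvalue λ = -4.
algebraic multiplicity 3, geometric multiplicity 1

The characteristic polynomial is (x + 4)^3, so the factor x + 4 appears with exponent 3: the algebraic multiplicity is 3.

rank(A + 4I) = 2, so the eigenspace has dimension 3 - 2 = 1: the geometric multiplicity is 1.

Since 1 < 3, A is not diagonalizable.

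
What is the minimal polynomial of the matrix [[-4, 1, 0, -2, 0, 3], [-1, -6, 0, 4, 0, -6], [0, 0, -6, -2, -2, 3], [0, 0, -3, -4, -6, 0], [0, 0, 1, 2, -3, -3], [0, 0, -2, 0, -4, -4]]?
The characteristic polynomial factors as (x + 4)^3(x + 5)^3. The minimal polynomial is ∏(x - λ)^{k_λ} where k_λ is the size of the largest Jordan block at λ.

For λ = -5: rank(A + 5I) = 4, and the largest Jordan block has size 2 (the smallest k with rank((A + 5I)^k) = rank((A + 5I)^(k+1))).
For λ = -4: rank(A + 4I) = 5, and the largest Jordan block has size 3 (the smallest k with rank((A + 4I)^k) = rank((A + 4I)^(k+1))).

So m_A(x) = (x + 4)^3(x + 5)^2.

m_A(x) = (x + 4)^3(x + 5)^2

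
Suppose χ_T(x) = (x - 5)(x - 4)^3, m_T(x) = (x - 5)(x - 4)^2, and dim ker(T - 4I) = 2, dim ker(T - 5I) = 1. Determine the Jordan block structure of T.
λ = 4: algebraic multiplicity 3 (exponent in χ_T), largest block size 2 (exponent in m_T), 2 blocks (geometric multiplicity). These force block sizes [2, 1].
λ = 5: algebraic multiplicity 1 (exponent in χ_T), largest block size 1 (exponent in m_T), 1 block (geometric multiplicity). This forces block sizes [1].

Jordan blocks: (4, 2), (4, 1), (5, 1)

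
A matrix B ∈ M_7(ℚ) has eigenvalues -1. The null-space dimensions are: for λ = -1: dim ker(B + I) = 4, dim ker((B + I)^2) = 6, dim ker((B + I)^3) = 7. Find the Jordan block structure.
Jordan blocks: (-1, 3), (-1, 2), (-1, 1), (-1, 1)

λ = -1: successive nullity increments [4, 2, 1] count blocks of size ≥ k; block sizes are [3, 2, 1, 1].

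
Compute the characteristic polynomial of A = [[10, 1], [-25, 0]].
xI - A = [[x - 10, -1], [25, x]].

Expanding det(xI - A) along the first row:
det(xI - A) = + (x - 10)·det([[x]]) - (-1)·det([[25]]).

Evaluating gives χ_A(x) = x^2 - 10x + 25 = (x - 5)^2.

χ_A(x) = (x - 5)^2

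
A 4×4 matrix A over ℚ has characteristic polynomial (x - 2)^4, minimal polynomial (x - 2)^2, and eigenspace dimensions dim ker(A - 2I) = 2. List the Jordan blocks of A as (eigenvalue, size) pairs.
λ = 2: algebraic multiplicity 4 (exponent in χ_A), largest block size 2 (exponent in m_A), 2 blocks (geometric multiplicity). These force block sizes [2, 2].

Jordan blocks: (2, 2), (2, 2)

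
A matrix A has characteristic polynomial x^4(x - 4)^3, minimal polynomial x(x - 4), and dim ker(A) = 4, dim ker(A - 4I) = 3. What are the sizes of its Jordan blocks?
λ = 0: algebraic multiplicity 4 (exponent in χ_A), largest block size 1 (exponent in m_A), 4 blocks (geometric multiplicity). These force block sizes [1, 1, 1, 1].
λ = 4: algebraic multiplicity 3 (exponent in χ_A), largest block size 1 (exponent in m_A), 3 blocks (geometric multiplicity). These force block sizes [1, 1, 1].

Jordan blocks: (0, 1), (0, 1), (0, 1), (0, 1), (4, 1), (4, 1), (4, 1)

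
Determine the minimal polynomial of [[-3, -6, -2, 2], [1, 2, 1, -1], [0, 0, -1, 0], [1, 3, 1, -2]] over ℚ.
m_A(x) = (x + 1)^2

The characteristic polynomial factors as (x + 1)^4. The minimal polynomial is ∏(x - λ)^{k_λ} where k_λ is the size of the largest Jordan block at λ.

For λ = -1: rank(A + I) = 1, and the largest Jordan block has size 2 (the smallest k with rank((A + I)^k) = rank((A + I)^(k+1))).

So m_A(x) = (x + 1)^2.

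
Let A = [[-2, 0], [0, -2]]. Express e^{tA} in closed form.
e^{tA} = [[e^{-2*t}, 0], [0, e^{-2*t}]]

A has Jordan form J = [[-2, 0], [0, -2]] with A = PJP^{-1}, so e^{tA} = P e^{tJ} P^{-1}.

For a Jordan block J_k(λ), e^{tJ_k(λ)} = e^{λt} · (I + tN + t^2 N^2/2! + ... + t^{k-1} N^{k-1}/(k-1)!) where N is the nilpotent superdiagonal part.

Assembling the blocks and conjugating back gives the entries of e^{tA} as shown above.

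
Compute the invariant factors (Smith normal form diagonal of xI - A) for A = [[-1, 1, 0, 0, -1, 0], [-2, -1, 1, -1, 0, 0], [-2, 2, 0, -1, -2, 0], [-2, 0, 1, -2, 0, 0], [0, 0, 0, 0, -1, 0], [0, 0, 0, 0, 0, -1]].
The Jordan structure of A has elementary divisors (x + 1)^3, (x + 1), (x + 1), (x + 1). Arranging the block sizes at each eigenvalue in decreasing order and taking row products gives the invariant factors.

Invariant factors (smallest first, each dividing the next): x + 1, x + 1, x + 1, (x + 1)^3.

Check: the last factor (x + 1)^3 is the minimal polynomial, and the product (x + 1)^6 is the characteristic polynomial.

x + 1, x + 1, x + 1, (x + 1)^3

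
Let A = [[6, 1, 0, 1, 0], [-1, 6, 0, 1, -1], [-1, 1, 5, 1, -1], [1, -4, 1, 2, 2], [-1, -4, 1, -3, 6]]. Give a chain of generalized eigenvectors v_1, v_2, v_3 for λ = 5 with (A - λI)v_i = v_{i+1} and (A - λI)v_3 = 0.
v_1 = [[0, 0, 1, 0, 0]]^T, v_2 = [[0, 0, 0, 1, 1]]^T, v_3 = [[1, 0, 0, -1, -2]]^T

We seek v_1 ∈ ker((A - 5I)^3) \ ker((A - 5I)^2), then set v_{i+1} = (A - 5I) v_i.

One such chain is v_1 = [[0, 0, 1, 0, 0]]^T, v_2 = [[0, 0, 0, 1, 1]]^T, v_3 = [[1, 0, 0, -1, -2]]^T. Check: (A - 5I) v_3 = [[0, 0, 0, 0, 0]]^T = 0.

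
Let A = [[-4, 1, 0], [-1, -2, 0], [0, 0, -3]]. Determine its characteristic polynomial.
χ_A(x) = (x + 3)^3

xI - A = [[x + 4, -1, 0], [1, x + 2, 0], [0, 0, x + 3]].

Expanding det(xI - A) along the first row:
det(xI - A) = + (x + 4)·det([[x + 2, 0], [0, x + 3]]) - (-1)·det([[1, 0], [0, x + 3]]) + (0)·det([[1, x + 2], [0, 0]]).

Evaluating gives χ_A(x) = x^3 + 9x^2 + 27x + 27 = (x + 3)^3.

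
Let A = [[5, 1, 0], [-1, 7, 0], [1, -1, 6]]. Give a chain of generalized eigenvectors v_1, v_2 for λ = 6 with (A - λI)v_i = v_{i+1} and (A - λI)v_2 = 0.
v_1 = [[0, 1, 0]]^T, v_2 = [[1, 1, -1]]^T

We seek v_1 ∈ ker((A - 6I)^2) \ ker(A - 6I), then set v_{i+1} = (A - 6I) v_i.

One such chain is v_1 = [[0, 1, 0]]^T, v_2 = [[1, 1, -1]]^T. Check: (A - 6I) v_2 = [[0, 0, 0]]^T = 0.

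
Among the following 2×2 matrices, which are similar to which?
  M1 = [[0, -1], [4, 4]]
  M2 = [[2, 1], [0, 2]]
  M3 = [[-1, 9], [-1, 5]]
Characteristic polynomials: χ_{M1} = (x - 2)^2, χ_{M2} = (x - 2)^2, χ_{M3} = (x - 2)^2.

{M1, M2, M3}: invariant factors (x - 2)^2.

Matrices are similar if and only if their invariant-factor lists agree; the partition into similarity classes is {M1, M2, M3}.

1 class: {M1, M2, M3}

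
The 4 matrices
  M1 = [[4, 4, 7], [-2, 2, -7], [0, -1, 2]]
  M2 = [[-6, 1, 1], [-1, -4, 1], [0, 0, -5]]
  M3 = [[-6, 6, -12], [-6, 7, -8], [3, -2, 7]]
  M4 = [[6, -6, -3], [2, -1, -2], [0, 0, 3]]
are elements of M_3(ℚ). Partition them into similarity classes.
3 classes: {M1}, {M2}, {M3, M4}

Characteristic polynomials: χ_{M1} = (x - 3)^2(x - 2), χ_{M2} = (x + 5)^3, χ_{M3} = (x - 3)^2(x - 2), χ_{M4} = (x - 3)^2(x - 2).

{M1}: invariant factors (x - 3)^2(x - 2).

{M2}: invariant factors x + 5, (x + 5)^2.

{M3, M4}: invariant factors x - 3, (x - 3)(x - 2).

Matrices are similar if and only if their invariant-factor lists agree; the partition into similarity classes is {M1}, {M2}, {M3, M4}.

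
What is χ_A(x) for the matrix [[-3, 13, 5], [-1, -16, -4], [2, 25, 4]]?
xI - A = [[x + 3, -13, -5], [1, x + 16, 4], [-2, -25, x - 4]].

Expanding det(xI - A) along the first row:
det(xI - A) = + (x + 3)·det([[x + 16, 4], [-25, x - 4]]) - (-13)·det([[1, 4], [-2, x - 4]]) + (-5)·det([[1, x + 16], [-2, -25]]).

Evaluating gives χ_A(x) = x^3 + 15x^2 + 75x + 125 = (x + 5)^3.

χ_A(x) = (x + 5)^3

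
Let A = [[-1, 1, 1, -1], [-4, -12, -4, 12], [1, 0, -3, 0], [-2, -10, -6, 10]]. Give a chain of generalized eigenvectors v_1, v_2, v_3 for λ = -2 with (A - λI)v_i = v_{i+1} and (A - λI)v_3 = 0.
We seek v_1 ∈ ker((A + 2I)^3) \ ker((A + 2I)^2), then set v_{i+1} = (A + 2I) v_i.

One such chain is v_1 = [[0, -1, 1, 0]]^T, v_2 = [[0, 6, -1, 4]]^T, v_3 = [[1, -8, 1, -6]]^T. Check: (A + 2I) v_3 = [[0, 0, 0, 0]]^T = 0.

v_1 = [[0, -1, 1, 0]]^T, v_2 = [[0, 6, -1, 4]]^T, v_3 = [[1, -8, 1, -6]]^T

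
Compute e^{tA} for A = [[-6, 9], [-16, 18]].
A has Jordan form J = [[6, 1], [0, 6]] with A = PJP^{-1}, so e^{tA} = P e^{tJ} P^{-1}.

For a Jordan block J_k(λ), e^{tJ_k(λ)} = e^{λt} · (I + tN + t^2 N^2/2! + ... + t^{k-1} N^{k-1}/(k-1)!) where N is the nilpotent superdiagonal part.

Assembling the blocks and conjugating back gives the entries of e^{tA} as shown above.

e^{tA} = [[(1 - 12*t)*e^{6*t}, 9*t*e^{6*t}], [-16*t*e^{6*t}, (12*t + 1)*e^{6*t}]]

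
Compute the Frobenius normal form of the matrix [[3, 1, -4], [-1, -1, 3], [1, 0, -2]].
R = [[0, 0, 3], [1, 0, 2], [0, 1, 0]]

The invariant factors of A (the non-unit diagonal entries of the Smith normal form of xI - A over ℚ[x]) are x^3 - 2x - 3, each dividing the next. The characteristic polynomial is their product, x^3 - 2x - 3.

The rational canonical form is the block-diagonal matrix of companion matrices C(f_i):
R = [[0, 0, 3], [1, 0, 2], [0, 1, 0]].

Note the characteristic polynomial does not split into linear factors over ℚ, so A has no Jordan form over ℚ; the rational canonical form exists over any field.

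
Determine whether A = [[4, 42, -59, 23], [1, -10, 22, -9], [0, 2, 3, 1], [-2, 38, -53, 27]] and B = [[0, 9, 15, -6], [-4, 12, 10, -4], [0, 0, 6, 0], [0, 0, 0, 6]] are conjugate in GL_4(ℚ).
No.

Both have characteristic polynomial (x - 6)^4 and minimal polynomial (x - 6)^2. But rank(A - 6I) = 2 for A while rank(B - 6I) = 1 for B, so the number of Jordan blocks at λ = 6 differs. A and B are not similar.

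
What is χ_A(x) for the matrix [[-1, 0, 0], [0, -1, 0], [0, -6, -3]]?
xI - A = [[x + 1, 0, 0], [0, x + 1, 0], [0, 6, x + 3]].

Expanding det(xI - A) along the first row:
det(xI - A) = + (x + 1)·det([[x + 1, 0], [6, x + 3]]) - (0)·det([[0, 0], [0, x + 3]]) + (0)·det([[0, x + 1], [0, 6]]).

Evaluating gives χ_A(x) = x^3 + 5x^2 + 7x + 3 = (x + 1)^2(x + 3).

χ_A(x) = (x + 1)^2(x + 3)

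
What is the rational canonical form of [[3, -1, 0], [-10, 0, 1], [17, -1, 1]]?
R = [[0, 0, -24], [1, 0, 6], [0, 1, 4]]

The invariant factors of A (the non-unit diagonal entries of the Smith normal form of xI - A over ℚ[x]) are (x - 4)(x^2 - 6), each dividing the next. The characteristic polynomial is their product, (x - 4)(x^2 - 6).

The rational canonical form is the block-diagonal matrix of companion matrices C(f_i):
R = [[0, 0, -24], [1, 0, 6], [0, 1, 4]].

Note the characteristic polynomial does not split into linear factors over ℚ, so A has no Jordan form over ℚ; the rational canonical form exists over any field.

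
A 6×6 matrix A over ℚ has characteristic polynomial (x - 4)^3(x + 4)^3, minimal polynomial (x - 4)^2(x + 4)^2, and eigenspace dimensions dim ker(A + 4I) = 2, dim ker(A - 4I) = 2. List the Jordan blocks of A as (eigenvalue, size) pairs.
λ = -4: algebraic multiplicity 3 (exponent in χ_A), largest block size 2 (exponent in m_A), 2 blocks (geometric multiplicity). These force block sizes [2, 1].
λ = 4: algebraic multiplicity 3 (exponent in χ_A), largest block size 2 (exponent in m_A), 2 blocks (geometric multiplicity). These force block sizes [2, 1].

Jordan blocks: (-4, 2), (-4, 1), (4, 2), (4, 1)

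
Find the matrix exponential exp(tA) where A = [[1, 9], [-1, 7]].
e^{tA} = [[(1 - 3*t)*e^{4*t}, 9*t*e^{4*t}], [-t*e^{4*t}, (3*t + 1)*e^{4*t}]]

A has Jordan form J = [[4, 1], [0, 4]] with A = PJP^{-1}, so e^{tA} = P e^{tJ} P^{-1}.

For a Jordan block J_k(λ), e^{tJ_k(λ)} = e^{λt} · (I + tN + t^2 N^2/2! + ... + t^{k-1} N^{k-1}/(k-1)!) where N is the nilpotent superdiagonal part.

Assembling the blocks and conjugating back gives the entries of e^{tA} as shown above.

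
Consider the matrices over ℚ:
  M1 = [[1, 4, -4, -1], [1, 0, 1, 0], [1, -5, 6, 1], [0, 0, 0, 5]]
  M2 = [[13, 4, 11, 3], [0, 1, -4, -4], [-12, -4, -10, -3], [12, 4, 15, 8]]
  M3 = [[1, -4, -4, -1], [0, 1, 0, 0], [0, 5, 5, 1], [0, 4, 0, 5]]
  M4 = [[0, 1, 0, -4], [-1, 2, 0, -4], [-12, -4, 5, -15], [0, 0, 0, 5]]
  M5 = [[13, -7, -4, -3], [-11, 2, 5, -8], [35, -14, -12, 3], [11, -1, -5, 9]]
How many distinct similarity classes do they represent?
2 classes: {M1, M3, M4, M5}, {M2}

Characteristic polynomials: χ_{M1} = (x - 5)^2(x - 1)^2, χ_{M2} = (x - 5)^2(x - 1)^2, χ_{M3} = (x - 5)^2(x - 1)^2, χ_{M4} = (x - 5)^2(x - 1)^2, χ_{M5} = (x - 5)^2(x - 1)^2.

{M1, M3, M4, M5}: invariant factors (x - 5)^2(x - 1)^2.

{M2}: invariant factors x - 1, (x - 5)^2(x - 1).

Matrices are similar if and only if their invariant-factor lists agree; the partition into similarity classes is {M1, M3, M4, M5}, {M2}.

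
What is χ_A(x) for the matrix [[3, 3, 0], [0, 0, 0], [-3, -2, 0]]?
xI - A = [[x - 3, -3, 0], [0, x, 0], [3, 2, x]].

Expanding det(xI - A) along the first row:
det(xI - A) = + (x - 3)·det([[x, 0], [2, x]]) - (-3)·det([[0, 0], [3, x]]) + (0)·det([[0, x], [3, 2]]).

Evaluating gives χ_A(x) = x^3 - 3x^2 = x^2(x - 3).

χ_A(x) = x^2(x - 3)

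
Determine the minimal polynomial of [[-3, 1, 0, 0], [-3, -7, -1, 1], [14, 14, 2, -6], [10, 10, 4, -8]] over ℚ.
m_A(x) = (x + 4)^3

The characteristic polynomial factors as (x + 4)^4. The minimal polynomial is ∏(x - λ)^{k_λ} where k_λ is the size of the largest Jordan block at λ.

For λ = -4: rank(A + 4I) = 2, and the largest Jordan block has size 3 (the smallest k with rank((A + 4I)^k) = rank((A + 4I)^(k+1))).

So m_A(x) = (x + 4)^3.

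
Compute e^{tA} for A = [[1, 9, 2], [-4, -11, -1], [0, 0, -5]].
A has Jordan form J = [[-5, 1, 0], [0, -5, 1], [0, 0, -5]] with A = PJP^{-1}, so e^{tA} = P e^{tJ} P^{-1}.

For a Jordan block J_k(λ), e^{tJ_k(λ)} = e^{λt} · (I + tN + t^2 N^2/2! + ... + t^{k-1} N^{k-1}/(k-1)!) where N is the nilpotent superdiagonal part.

Assembling the blocks and conjugating back gives the entries of e^{tA} as shown above.

e^{tA} = [[(6*t + 1)*e^{-5*t}, 9*t*e^{-5*t}, t*(3*t + 4)*e^{-5*t}/2], [-4*t*e^{-5*t}, (1 - 6*t)*e^{-5*t}, t*(-t - 1)*e^{-5*t}], [0, 0, e^{-5*t}]]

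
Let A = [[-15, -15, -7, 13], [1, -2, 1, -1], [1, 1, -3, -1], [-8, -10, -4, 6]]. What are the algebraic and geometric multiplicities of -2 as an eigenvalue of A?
The characteristic polynomial is (x + 2)(x + 4)^3, so the factor x + 2 appears with exponent 1: the algebraic multiplicity is 1.

rank(A + 2I) = 3, so the eigenspace has dimension 4 - 3 = 1: the geometric multiplicity is 1.

algebraic multiplicity 1, geometric multiplicity 1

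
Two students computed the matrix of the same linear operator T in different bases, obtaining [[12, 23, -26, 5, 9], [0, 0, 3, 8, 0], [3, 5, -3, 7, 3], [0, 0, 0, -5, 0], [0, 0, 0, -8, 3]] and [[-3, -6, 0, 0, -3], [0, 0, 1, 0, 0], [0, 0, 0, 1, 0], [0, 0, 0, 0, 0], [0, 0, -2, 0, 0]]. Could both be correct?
trace(A) = 7 but trace(B) = -3. The trace is a similarity invariant, so A and B are not similar.

No.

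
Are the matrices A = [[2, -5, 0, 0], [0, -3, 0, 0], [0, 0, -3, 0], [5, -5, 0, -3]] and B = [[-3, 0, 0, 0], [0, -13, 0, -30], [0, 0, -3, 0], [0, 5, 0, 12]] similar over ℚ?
Two matrices over a field are similar if and only if they have the same invariant factors.

Both A and B have characteristic polynomial (x - 2)(x + 3)^3 and minimal polynomial (x - 2)(x + 3). Computing further, both have invariant factors x + 3, x + 3, (x - 2)(x + 3). Hence A and B are similar.

Yes.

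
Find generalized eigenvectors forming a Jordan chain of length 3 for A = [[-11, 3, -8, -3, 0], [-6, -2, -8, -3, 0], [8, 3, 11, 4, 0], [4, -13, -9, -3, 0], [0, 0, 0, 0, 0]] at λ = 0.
We seek v_1 ∈ ker(A^3) \ ker(A^2), then set v_{i+1} = A v_i.

One such chain is v_1 = [[2, 2, -2, 1, 0]]^T, v_2 = [[-3, -3, 4, -3, 0]]^T, v_3 = [[1, 1, -1, 0, 0]]^T. Check: A v_3 = [[0, 0, 0, 0, 0]]^T = 0.

v_1 = [[2, 2, -2, 1, 0]]^T, v_2 = [[-3, -3, 4, -3, 0]]^T, v_3 = [[1, 1, -1, 0, 0]]^T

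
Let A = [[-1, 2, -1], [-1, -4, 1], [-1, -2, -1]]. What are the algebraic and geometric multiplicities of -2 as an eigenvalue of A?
The characteristic polynomial is (x + 2)^3, so the factor x + 2 appears with exponent 3: the algebraic multiplicity is 3.

rank(A + 2I) = 1, so the eigenspace has dimension 3 - 1 = 2: the geometric multiplicity is 2.

Since 2 < 3, A is not diagonalizable.

algebraic multiplicity 3, geometric multiplicity 2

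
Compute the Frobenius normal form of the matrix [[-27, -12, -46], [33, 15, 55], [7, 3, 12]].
The invariant factors of A (the non-unit diagonal entries of the Smith normal form of xI - A over ℚ[x]) are x^3 + 4x - 3, each dividing the next. The characteristic polynomial is their product, x^3 + 4x - 3.

The rational canonical form is the block-diagonal matrix of companion matrices C(f_i):
R = [[0, 0, 3], [1, 0, -4], [0, 1, 0]].

Note the characteristic polynomial does not split into linear factors over ℚ, so A has no Jordan form over ℚ; the rational canonical form exists over any field.

R = [[0, 0, 3], [1, 0, -4], [0, 1, 0]]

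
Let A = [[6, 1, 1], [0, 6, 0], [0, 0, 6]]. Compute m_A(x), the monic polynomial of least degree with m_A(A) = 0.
m_A(x) = (x - 6)^2

The characteristic polynomial factors as (x - 6)^3. The minimal polynomial is ∏(x - λ)^{k_λ} where k_λ is the size of the largest Jordan block at λ.

For λ = 6: rank(A - 6I) = 1, and the largest Jordan block has size 2 (the smallest k with rank((A - 6I)^k) = rank((A - 6I)^(k+1))).

So m_A(x) = (x - 6)^2.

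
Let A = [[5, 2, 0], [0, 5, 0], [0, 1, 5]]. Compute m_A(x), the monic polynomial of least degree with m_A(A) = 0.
m_A(x) = (x - 5)^2

The characteristic polynomial factors as (x - 5)^3. The minimal polynomial is ∏(x - λ)^{k_λ} where k_λ is the size of the largest Jordan block at λ.

For λ = 5: rank(A - 5I) = 1, and the largest Jordan block has size 2 (the smallest k with rank((A - 5I)^k) = rank((A - 5I)^(k+1))).

So m_A(x) = (x - 5)^2.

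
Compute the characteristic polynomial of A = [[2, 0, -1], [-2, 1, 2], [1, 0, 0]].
xI - A = [[x - 2, 0, 1], [2, x - 1, -2], [-1, 0, x]].

Expanding det(xI - A) along the first row:
det(xI - A) = + (x - 2)·det([[x - 1, -2], [0, x]]) - (0)·det([[2, -2], [-1, x]]) + (1)·det([[2, x - 1], [-1, 0]]).

Evaluating gives χ_A(x) = x^3 - 3x^2 + 3x - 1 = (x - 1)^3.

χ_A(x) = (x - 1)^3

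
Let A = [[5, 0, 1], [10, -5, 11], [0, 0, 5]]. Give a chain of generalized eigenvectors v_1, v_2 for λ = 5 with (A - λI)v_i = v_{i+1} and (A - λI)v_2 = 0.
We seek v_1 ∈ ker((A - 5I)^2) \ ker(A - 5I), then set v_{i+1} = (A - 5I) v_i.

One such chain is v_1 = [[0, 1, 1]]^T, v_2 = [[1, 1, 0]]^T. Check: (A - 5I) v_2 = [[0, 0, 0]]^T = 0.

v_1 = [[0, 1, 1]]^T, v_2 = [[1, 1, 0]]^T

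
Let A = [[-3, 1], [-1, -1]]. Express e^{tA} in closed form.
e^{tA} = [[(1 - t)*e^{-2*t}, t*e^{-2*t}], [-t*e^{-2*t}, (t + 1)*e^{-2*t}]]

A has Jordan form J = [[-2, 1], [0, -2]] with A = PJP^{-1}, so e^{tA} = P e^{tJ} P^{-1}.

For a Jordan block J_k(λ), e^{tJ_k(λ)} = e^{λt} · (I + tN + t^2 N^2/2! + ... + t^{k-1} N^{k-1}/(k-1)!) where N is the nilpotent superdiagonal part.

Assembling the blocks and conjugating back gives the entries of e^{tA} as shown above.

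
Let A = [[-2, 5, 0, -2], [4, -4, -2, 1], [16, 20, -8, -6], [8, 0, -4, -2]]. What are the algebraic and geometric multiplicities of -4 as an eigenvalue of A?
The characteristic polynomial is (x + 4)^4, so the factor x + 4 appears with exponent 4: the algebraic multiplicity is 4.

rank(A + 4I) = 2, so the eigenspace has dimension 4 - 2 = 2: the geometric multiplicity is 2.

Since 2 < 4, A is not diagonalizable.

algebraic multiplicity 4, geometric multiplicity 2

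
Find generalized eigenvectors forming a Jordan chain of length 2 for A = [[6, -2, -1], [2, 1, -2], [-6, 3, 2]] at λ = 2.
v_1 = [[1, 2, -1]]^T, v_2 = [[1, 2, 0]]^T

We seek v_1 ∈ ker((A - 2I)^2) \ ker(A - 2I), then set v_{i+1} = (A - 2I) v_i.

One such chain is v_1 = [[1, 2, -1]]^T, v_2 = [[1, 2, 0]]^T. Check: (A - 2I) v_2 = [[0, 0, 0]]^T = 0.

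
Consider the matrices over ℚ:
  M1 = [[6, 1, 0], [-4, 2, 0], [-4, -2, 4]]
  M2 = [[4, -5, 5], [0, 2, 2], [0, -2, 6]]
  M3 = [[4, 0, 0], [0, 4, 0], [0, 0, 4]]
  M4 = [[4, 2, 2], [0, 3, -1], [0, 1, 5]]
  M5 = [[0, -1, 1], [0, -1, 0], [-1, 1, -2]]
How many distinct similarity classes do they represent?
3 classes: {M1, M2, M4}, {M3}, {M5}

Characteristic polynomials: χ_{M1} = (x - 4)^3, χ_{M2} = (x - 4)^3, χ_{M3} = (x - 4)^3, χ_{M4} = (x - 4)^3, χ_{M5} = (x + 1)^3.

{M1, M2, M4}: invariant factors x - 4, (x - 4)^2.

{M3}: invariant factors x - 4, x - 4, x - 4.

{M5}: invariant factors x + 1, (x + 1)^2.

Matrices are similar if and only if their invariant-factor lists agree; the partition into similarity classes is {M1, M2, M4}, {M3}, {M5}.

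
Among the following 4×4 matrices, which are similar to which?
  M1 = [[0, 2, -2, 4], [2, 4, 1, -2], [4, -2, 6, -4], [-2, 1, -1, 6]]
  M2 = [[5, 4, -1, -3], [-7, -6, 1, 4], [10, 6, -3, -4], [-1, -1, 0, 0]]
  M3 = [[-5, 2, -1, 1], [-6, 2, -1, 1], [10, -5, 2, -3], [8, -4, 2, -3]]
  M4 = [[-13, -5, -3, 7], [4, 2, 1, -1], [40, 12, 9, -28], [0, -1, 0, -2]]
2 classes: {M1}, {M2, M3, M4}

Characteristic polynomials: χ_{M1} = (x - 4)^4, χ_{M2} = (x + 1)^4, χ_{M3} = (x + 1)^4, χ_{M4} = (x + 1)^4.

{M1}: invariant factors x - 4, (x - 4)^3.

{M2, M3, M4}: invariant factors x + 1, (x + 1)^3.

Matrices are similar if and only if their invariant-factor lists agree; the partition into similarity classes is {M1}, {M2, M3, M4}.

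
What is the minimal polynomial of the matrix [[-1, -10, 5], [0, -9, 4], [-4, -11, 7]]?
The characteristic polynomial factors as (x + 1)^3. The minimal polynomial is ∏(x - λ)^{k_λ} where k_λ is the size of the largest Jordan block at λ.

For λ = -1: rank(A + I) = 2, and the largest Jordan block has size 3 (the smallest k with rank((A + I)^k) = rank((A + I)^(k+1))).

So m_A(x) = (x + 1)^3.

m_A(x) = (x + 1)^3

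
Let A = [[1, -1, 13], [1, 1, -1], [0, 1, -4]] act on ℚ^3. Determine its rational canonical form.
R = [[0, 0, 6], [1, 0, 5], [0, 1, -2]]

The invariant factors of A (the non-unit diagonal entries of the Smith normal form of xI - A over ℚ[x]) are (x - 2)(x + 1)(x + 3), each dividing the next. The characteristic polynomial is their product, (x - 2)(x + 1)(x + 3).

The rational canonical form is the block-diagonal matrix of companion matrices C(f_i):
R = [[0, 0, 6], [1, 0, 5], [0, 1, -2]].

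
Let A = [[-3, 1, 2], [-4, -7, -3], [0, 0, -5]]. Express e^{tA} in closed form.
A has Jordan form J = [[-5, 1, 0], [0, -5, 1], [0, 0, -5]] with A = PJP^{-1}, so e^{tA} = P e^{tJ} P^{-1}.

For a Jordan block J_k(λ), e^{tJ_k(λ)} = e^{λt} · (I + tN + t^2 N^2/2! + ... + t^{k-1} N^{k-1}/(k-1)!) where N is the nilpotent superdiagonal part.

Assembling the blocks and conjugating back gives the entries of e^{tA} as shown above.

e^{tA} = [[(2*t + 1)*e^{-5*t}, t*e^{-5*t}, t*(t + 4)*e^{-5*t}/2], [-4*t*e^{-5*t}, (1 - 2*t)*e^{-5*t}, t*(-t - 3)*e^{-5*t}], [0, 0, e^{-5*t}]]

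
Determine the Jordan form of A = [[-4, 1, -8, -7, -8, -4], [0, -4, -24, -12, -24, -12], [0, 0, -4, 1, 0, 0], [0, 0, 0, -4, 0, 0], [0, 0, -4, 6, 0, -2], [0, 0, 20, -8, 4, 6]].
J = [[-4, 1, 0, 0, 0, 0], [0, -4, 0, 0, 0, 0], [0, 0, -4, 1, 0, 0], [0, 0, 0, -4, 0, 0], [0, 0, 0, 0, 2, 0], [0, 0, 0, 0, 0, 4]]

The characteristic polynomial is det(xI - A) = (x - 4)(x - 2)(x + 4)^4, so the eigenvalues are -4 (algebraic multiplicity 4), 2 (algebraic multiplicity 1), 4 (algebraic multiplicity 1).

For λ = -4: rank(A + 4I) = 4, rank((A + 4I)^2) = 2. The eigenspace has dimension 6 - 4 = 2, so there are 2 Jordan blocks; the rank sequence gives block sizes [2, 2].

For λ = 2: algebraic multiplicity 1 gives one 1×1 block.

For λ = 4: algebraic multiplicity 1 gives one 1×1 block.

Assembling the blocks gives the Jordan form J above.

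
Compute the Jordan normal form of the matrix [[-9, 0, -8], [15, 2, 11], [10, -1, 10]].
J = [[1, 1, 0], [0, 1, 1], [0, 0, 1]]

The characteristic polynomial is det(xI - A) = (x - 1)^3, so the eigenvalues are 1 (algebraic multiplicity 3).

For λ = 1: rank(A - I) = 2, rank((A - I)^2) = 1, rank((A - I)^3) = 0. The eigenspace has dimension 3 - 2 = 1, so there is 1 Jordan block; the rank sequence gives block sizes [3].

Assembling the blocks gives the Jordan form J above.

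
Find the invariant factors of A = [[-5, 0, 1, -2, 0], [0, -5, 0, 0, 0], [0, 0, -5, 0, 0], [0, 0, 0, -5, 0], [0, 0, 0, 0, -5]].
x + 5, x + 5, x + 5, (x + 5)^2

The Jordan structure of A has elementary divisors (x + 5)^2, (x + 5), (x + 5), (x + 5). Arranging the block sizes at each eigenvalue in decreasing order and taking row products gives the invariant factors.

Invariant factors (smallest first, each dividing the next): x + 5, x + 5, x + 5, (x + 5)^2.

Check: the last factor (x + 5)^2 is the minimal polynomial, and the product (x + 5)^5 is the characteristic polynomial.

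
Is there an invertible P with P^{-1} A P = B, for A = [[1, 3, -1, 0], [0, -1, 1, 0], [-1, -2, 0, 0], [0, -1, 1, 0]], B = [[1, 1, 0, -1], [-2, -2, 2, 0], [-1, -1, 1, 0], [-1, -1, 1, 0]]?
Two matrices over a field are similar if and only if they have the same invariant factors.

Both A and B have characteristic polynomial x^4 and minimal polynomial x^3. Computing further, both have invariant factors x, x^3. Hence A and B are similar.

Yes.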